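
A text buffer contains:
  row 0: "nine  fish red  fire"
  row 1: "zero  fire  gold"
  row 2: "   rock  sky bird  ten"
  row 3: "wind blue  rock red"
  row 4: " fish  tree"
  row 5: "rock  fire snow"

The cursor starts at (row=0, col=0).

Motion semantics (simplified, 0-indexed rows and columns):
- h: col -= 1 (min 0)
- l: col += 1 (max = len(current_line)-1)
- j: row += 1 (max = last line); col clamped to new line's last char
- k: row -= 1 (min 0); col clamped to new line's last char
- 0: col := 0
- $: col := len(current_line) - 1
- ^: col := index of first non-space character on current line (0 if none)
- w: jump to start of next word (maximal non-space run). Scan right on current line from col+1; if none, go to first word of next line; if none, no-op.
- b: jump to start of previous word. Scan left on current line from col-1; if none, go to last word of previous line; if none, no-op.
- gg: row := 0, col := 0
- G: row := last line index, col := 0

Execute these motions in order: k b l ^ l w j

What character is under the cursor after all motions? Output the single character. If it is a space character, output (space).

After 1 (k): row=0 col=0 char='n'
After 2 (b): row=0 col=0 char='n'
After 3 (l): row=0 col=1 char='i'
After 4 (^): row=0 col=0 char='n'
After 5 (l): row=0 col=1 char='i'
After 6 (w): row=0 col=6 char='f'
After 7 (j): row=1 col=6 char='f'

Answer: f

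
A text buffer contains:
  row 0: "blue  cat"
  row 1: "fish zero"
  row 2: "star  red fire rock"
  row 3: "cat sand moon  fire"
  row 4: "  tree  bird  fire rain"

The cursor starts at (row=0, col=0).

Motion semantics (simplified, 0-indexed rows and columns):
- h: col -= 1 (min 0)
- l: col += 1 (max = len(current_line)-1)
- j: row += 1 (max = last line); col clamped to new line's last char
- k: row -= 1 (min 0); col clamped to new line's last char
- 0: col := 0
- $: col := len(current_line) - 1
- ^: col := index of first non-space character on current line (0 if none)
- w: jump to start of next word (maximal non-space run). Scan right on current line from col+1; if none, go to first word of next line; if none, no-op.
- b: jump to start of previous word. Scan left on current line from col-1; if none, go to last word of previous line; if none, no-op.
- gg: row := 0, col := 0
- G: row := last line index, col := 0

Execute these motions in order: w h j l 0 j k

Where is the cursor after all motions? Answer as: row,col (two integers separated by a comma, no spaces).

Answer: 1,0

Derivation:
After 1 (w): row=0 col=6 char='c'
After 2 (h): row=0 col=5 char='_'
After 3 (j): row=1 col=5 char='z'
After 4 (l): row=1 col=6 char='e'
After 5 (0): row=1 col=0 char='f'
After 6 (j): row=2 col=0 char='s'
After 7 (k): row=1 col=0 char='f'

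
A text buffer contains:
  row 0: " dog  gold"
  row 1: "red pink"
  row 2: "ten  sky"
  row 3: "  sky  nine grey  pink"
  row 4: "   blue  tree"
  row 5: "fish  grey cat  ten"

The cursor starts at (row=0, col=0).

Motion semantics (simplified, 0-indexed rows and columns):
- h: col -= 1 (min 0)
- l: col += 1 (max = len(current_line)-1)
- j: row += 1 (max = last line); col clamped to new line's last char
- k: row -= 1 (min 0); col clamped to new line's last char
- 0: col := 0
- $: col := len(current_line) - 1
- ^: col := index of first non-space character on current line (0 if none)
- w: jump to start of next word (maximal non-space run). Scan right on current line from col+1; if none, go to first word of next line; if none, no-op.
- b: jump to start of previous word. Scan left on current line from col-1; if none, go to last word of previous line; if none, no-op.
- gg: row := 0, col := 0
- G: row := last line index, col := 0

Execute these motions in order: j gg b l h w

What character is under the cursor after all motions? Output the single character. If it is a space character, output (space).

Answer: d

Derivation:
After 1 (j): row=1 col=0 char='r'
After 2 (gg): row=0 col=0 char='_'
After 3 (b): row=0 col=0 char='_'
After 4 (l): row=0 col=1 char='d'
After 5 (h): row=0 col=0 char='_'
After 6 (w): row=0 col=1 char='d'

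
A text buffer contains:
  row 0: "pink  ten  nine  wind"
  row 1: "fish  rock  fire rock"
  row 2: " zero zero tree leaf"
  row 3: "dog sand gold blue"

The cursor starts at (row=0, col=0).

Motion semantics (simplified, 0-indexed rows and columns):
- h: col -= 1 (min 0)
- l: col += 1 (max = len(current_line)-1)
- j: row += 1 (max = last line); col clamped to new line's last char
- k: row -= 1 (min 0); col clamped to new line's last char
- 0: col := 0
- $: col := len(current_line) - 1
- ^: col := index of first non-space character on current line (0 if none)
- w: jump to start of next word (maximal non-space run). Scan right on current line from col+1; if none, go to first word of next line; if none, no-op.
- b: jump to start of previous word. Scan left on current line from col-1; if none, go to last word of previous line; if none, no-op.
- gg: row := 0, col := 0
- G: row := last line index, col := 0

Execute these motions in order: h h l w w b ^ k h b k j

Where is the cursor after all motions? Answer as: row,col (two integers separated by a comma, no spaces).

Answer: 1,0

Derivation:
After 1 (h): row=0 col=0 char='p'
After 2 (h): row=0 col=0 char='p'
After 3 (l): row=0 col=1 char='i'
After 4 (w): row=0 col=6 char='t'
After 5 (w): row=0 col=11 char='n'
After 6 (b): row=0 col=6 char='t'
After 7 (^): row=0 col=0 char='p'
After 8 (k): row=0 col=0 char='p'
After 9 (h): row=0 col=0 char='p'
After 10 (b): row=0 col=0 char='p'
After 11 (k): row=0 col=0 char='p'
After 12 (j): row=1 col=0 char='f'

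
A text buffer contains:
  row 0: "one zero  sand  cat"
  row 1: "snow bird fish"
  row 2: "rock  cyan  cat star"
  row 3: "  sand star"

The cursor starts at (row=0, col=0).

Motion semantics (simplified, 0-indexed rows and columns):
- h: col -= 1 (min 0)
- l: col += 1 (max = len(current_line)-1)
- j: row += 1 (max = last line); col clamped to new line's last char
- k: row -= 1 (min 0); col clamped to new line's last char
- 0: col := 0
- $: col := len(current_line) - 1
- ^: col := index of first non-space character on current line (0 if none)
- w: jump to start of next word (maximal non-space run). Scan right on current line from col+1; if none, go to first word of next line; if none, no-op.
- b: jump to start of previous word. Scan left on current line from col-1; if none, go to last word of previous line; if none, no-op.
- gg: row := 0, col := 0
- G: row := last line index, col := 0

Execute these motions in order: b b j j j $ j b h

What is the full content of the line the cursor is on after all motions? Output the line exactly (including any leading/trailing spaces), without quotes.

After 1 (b): row=0 col=0 char='o'
After 2 (b): row=0 col=0 char='o'
After 3 (j): row=1 col=0 char='s'
After 4 (j): row=2 col=0 char='r'
After 5 (j): row=3 col=0 char='_'
After 6 ($): row=3 col=10 char='r'
After 7 (j): row=3 col=10 char='r'
After 8 (b): row=3 col=7 char='s'
After 9 (h): row=3 col=6 char='_'

Answer:   sand star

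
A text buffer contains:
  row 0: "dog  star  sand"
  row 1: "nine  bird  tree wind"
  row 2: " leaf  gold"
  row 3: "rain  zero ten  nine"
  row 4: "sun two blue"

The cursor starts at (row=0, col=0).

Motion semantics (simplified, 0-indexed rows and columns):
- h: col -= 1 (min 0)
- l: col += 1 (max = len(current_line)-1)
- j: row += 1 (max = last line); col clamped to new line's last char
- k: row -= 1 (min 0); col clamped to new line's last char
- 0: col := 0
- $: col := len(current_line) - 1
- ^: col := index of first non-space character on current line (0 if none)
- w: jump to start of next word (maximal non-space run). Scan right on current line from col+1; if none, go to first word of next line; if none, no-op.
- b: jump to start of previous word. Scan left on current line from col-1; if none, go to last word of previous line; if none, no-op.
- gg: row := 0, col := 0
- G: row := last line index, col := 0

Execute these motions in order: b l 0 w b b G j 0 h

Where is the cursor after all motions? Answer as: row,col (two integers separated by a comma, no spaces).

After 1 (b): row=0 col=0 char='d'
After 2 (l): row=0 col=1 char='o'
After 3 (0): row=0 col=0 char='d'
After 4 (w): row=0 col=5 char='s'
After 5 (b): row=0 col=0 char='d'
After 6 (b): row=0 col=0 char='d'
After 7 (G): row=4 col=0 char='s'
After 8 (j): row=4 col=0 char='s'
After 9 (0): row=4 col=0 char='s'
After 10 (h): row=4 col=0 char='s'

Answer: 4,0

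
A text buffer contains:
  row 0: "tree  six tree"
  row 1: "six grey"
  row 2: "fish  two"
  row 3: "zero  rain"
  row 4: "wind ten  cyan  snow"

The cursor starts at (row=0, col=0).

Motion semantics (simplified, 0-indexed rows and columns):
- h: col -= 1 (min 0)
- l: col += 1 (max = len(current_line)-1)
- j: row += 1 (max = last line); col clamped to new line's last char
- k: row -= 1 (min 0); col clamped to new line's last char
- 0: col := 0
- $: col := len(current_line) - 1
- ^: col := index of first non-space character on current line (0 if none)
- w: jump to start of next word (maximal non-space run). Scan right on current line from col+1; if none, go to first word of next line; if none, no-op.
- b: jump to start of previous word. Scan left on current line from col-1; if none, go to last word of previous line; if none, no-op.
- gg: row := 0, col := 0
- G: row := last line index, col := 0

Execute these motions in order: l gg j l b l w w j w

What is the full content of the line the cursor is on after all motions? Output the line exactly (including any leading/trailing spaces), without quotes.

Answer: zero  rain

Derivation:
After 1 (l): row=0 col=1 char='r'
After 2 (gg): row=0 col=0 char='t'
After 3 (j): row=1 col=0 char='s'
After 4 (l): row=1 col=1 char='i'
After 5 (b): row=1 col=0 char='s'
After 6 (l): row=1 col=1 char='i'
After 7 (w): row=1 col=4 char='g'
After 8 (w): row=2 col=0 char='f'
After 9 (j): row=3 col=0 char='z'
After 10 (w): row=3 col=6 char='r'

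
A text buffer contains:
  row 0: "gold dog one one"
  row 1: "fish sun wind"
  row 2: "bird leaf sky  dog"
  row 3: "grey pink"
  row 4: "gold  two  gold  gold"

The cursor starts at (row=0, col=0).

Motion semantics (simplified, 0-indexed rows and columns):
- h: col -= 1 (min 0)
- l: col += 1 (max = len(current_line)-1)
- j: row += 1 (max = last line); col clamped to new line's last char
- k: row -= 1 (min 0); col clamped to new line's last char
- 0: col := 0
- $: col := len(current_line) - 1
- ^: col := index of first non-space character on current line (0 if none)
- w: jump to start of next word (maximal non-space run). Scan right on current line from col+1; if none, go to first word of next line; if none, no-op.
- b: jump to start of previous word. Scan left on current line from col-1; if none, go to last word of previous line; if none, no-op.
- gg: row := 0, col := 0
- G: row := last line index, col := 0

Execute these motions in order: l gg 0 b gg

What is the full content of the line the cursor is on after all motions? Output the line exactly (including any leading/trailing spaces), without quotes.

Answer: gold dog one one

Derivation:
After 1 (l): row=0 col=1 char='o'
After 2 (gg): row=0 col=0 char='g'
After 3 (0): row=0 col=0 char='g'
After 4 (b): row=0 col=0 char='g'
After 5 (gg): row=0 col=0 char='g'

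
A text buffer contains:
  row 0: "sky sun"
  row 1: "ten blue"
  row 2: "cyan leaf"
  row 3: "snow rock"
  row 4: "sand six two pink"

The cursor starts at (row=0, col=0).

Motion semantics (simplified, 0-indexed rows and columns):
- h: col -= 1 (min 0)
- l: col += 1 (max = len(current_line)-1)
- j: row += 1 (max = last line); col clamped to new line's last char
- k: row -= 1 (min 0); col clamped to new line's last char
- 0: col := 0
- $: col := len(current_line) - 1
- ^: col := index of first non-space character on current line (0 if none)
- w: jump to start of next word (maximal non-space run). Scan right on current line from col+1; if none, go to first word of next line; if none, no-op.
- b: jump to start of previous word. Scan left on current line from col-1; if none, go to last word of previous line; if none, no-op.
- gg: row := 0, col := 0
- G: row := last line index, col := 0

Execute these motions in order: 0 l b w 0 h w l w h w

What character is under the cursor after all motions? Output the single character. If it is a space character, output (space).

After 1 (0): row=0 col=0 char='s'
After 2 (l): row=0 col=1 char='k'
After 3 (b): row=0 col=0 char='s'
After 4 (w): row=0 col=4 char='s'
After 5 (0): row=0 col=0 char='s'
After 6 (h): row=0 col=0 char='s'
After 7 (w): row=0 col=4 char='s'
After 8 (l): row=0 col=5 char='u'
After 9 (w): row=1 col=0 char='t'
After 10 (h): row=1 col=0 char='t'
After 11 (w): row=1 col=4 char='b'

Answer: b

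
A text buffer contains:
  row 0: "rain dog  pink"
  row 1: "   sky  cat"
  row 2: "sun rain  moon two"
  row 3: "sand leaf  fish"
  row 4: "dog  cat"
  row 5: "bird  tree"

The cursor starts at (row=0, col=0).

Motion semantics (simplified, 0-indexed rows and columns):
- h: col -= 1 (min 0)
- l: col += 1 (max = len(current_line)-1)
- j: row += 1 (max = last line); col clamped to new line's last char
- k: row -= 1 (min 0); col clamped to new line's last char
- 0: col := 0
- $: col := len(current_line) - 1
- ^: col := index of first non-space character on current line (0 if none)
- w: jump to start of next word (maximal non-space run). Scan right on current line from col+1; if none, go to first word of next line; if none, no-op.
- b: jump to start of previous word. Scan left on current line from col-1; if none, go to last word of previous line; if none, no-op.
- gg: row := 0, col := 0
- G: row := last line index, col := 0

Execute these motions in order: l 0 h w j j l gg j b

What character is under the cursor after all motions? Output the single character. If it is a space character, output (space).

After 1 (l): row=0 col=1 char='a'
After 2 (0): row=0 col=0 char='r'
After 3 (h): row=0 col=0 char='r'
After 4 (w): row=0 col=5 char='d'
After 5 (j): row=1 col=5 char='y'
After 6 (j): row=2 col=5 char='a'
After 7 (l): row=2 col=6 char='i'
After 8 (gg): row=0 col=0 char='r'
After 9 (j): row=1 col=0 char='_'
After 10 (b): row=0 col=10 char='p'

Answer: p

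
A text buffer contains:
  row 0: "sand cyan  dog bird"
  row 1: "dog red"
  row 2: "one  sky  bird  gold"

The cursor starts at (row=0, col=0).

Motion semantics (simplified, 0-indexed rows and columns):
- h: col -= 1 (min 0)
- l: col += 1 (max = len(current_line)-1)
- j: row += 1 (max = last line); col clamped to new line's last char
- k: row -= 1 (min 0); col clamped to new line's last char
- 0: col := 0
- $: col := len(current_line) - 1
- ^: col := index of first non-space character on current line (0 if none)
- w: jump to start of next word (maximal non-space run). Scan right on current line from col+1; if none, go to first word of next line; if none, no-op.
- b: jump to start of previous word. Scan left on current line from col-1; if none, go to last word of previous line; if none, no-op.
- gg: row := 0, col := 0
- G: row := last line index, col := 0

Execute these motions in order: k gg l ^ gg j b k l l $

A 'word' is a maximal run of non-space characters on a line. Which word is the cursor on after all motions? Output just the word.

After 1 (k): row=0 col=0 char='s'
After 2 (gg): row=0 col=0 char='s'
After 3 (l): row=0 col=1 char='a'
After 4 (^): row=0 col=0 char='s'
After 5 (gg): row=0 col=0 char='s'
After 6 (j): row=1 col=0 char='d'
After 7 (b): row=0 col=15 char='b'
After 8 (k): row=0 col=15 char='b'
After 9 (l): row=0 col=16 char='i'
After 10 (l): row=0 col=17 char='r'
After 11 ($): row=0 col=18 char='d'

Answer: bird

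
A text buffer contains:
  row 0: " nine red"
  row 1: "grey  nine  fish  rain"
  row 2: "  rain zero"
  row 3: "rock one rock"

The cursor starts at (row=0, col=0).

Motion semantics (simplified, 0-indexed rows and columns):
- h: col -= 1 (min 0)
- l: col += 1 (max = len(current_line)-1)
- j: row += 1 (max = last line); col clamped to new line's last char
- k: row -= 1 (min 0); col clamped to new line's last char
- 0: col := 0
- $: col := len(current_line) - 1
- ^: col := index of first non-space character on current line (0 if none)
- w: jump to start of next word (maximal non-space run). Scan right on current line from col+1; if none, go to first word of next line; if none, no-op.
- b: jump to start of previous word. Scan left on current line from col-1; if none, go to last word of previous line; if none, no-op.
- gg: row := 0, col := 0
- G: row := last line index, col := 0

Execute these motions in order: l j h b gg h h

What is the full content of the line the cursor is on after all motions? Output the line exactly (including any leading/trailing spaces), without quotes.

After 1 (l): row=0 col=1 char='n'
After 2 (j): row=1 col=1 char='r'
After 3 (h): row=1 col=0 char='g'
After 4 (b): row=0 col=6 char='r'
After 5 (gg): row=0 col=0 char='_'
After 6 (h): row=0 col=0 char='_'
After 7 (h): row=0 col=0 char='_'

Answer:  nine red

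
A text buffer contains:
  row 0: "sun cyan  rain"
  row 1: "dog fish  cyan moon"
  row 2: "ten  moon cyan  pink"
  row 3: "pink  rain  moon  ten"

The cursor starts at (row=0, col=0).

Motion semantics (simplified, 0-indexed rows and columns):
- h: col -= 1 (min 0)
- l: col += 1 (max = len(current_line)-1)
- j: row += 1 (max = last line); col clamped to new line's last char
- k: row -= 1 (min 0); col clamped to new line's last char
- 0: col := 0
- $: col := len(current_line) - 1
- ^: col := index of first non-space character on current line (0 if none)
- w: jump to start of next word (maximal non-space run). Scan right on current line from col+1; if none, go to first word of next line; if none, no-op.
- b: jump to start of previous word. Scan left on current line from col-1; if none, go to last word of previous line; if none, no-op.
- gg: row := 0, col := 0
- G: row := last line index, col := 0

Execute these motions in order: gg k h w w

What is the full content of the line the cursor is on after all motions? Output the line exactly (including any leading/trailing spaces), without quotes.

Answer: sun cyan  rain

Derivation:
After 1 (gg): row=0 col=0 char='s'
After 2 (k): row=0 col=0 char='s'
After 3 (h): row=0 col=0 char='s'
After 4 (w): row=0 col=4 char='c'
After 5 (w): row=0 col=10 char='r'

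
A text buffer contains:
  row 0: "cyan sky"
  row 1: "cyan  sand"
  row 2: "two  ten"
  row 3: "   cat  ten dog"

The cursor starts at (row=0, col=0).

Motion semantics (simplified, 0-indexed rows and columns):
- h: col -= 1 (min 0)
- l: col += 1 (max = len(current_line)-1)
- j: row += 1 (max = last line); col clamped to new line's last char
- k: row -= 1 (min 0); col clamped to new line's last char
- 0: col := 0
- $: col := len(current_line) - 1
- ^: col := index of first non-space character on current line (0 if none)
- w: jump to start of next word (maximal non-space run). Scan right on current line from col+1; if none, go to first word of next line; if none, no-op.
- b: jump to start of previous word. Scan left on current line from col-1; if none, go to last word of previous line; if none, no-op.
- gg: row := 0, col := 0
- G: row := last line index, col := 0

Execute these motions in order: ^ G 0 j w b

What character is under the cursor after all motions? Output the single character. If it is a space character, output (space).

After 1 (^): row=0 col=0 char='c'
After 2 (G): row=3 col=0 char='_'
After 3 (0): row=3 col=0 char='_'
After 4 (j): row=3 col=0 char='_'
After 5 (w): row=3 col=3 char='c'
After 6 (b): row=2 col=5 char='t'

Answer: t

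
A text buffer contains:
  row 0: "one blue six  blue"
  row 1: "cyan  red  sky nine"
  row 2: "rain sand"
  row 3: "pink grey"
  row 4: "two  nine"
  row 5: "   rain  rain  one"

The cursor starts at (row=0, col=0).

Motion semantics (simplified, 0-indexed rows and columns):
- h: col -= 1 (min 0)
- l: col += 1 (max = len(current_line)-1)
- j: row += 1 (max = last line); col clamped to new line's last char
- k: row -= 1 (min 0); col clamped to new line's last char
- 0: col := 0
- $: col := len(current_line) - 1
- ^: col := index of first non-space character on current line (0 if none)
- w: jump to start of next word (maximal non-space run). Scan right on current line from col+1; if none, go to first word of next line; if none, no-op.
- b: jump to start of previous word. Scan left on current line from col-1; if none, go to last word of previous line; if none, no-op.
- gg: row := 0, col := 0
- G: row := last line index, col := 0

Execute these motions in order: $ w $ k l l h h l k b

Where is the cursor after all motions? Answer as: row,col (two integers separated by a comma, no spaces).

After 1 ($): row=0 col=17 char='e'
After 2 (w): row=1 col=0 char='c'
After 3 ($): row=1 col=18 char='e'
After 4 (k): row=0 col=17 char='e'
After 5 (l): row=0 col=17 char='e'
After 6 (l): row=0 col=17 char='e'
After 7 (h): row=0 col=16 char='u'
After 8 (h): row=0 col=15 char='l'
After 9 (l): row=0 col=16 char='u'
After 10 (k): row=0 col=16 char='u'
After 11 (b): row=0 col=14 char='b'

Answer: 0,14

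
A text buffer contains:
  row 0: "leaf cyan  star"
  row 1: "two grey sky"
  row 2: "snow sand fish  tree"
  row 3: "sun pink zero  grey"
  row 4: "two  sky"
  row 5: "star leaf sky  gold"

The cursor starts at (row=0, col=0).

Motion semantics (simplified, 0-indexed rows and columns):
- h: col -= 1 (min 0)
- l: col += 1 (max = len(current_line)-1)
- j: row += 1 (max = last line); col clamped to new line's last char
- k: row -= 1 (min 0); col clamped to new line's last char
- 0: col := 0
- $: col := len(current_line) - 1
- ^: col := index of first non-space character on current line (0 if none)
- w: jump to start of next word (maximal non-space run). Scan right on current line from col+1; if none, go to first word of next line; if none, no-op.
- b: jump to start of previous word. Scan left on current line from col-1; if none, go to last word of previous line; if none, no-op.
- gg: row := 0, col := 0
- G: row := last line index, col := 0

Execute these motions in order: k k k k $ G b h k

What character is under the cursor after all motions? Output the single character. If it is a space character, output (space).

Answer: p

Derivation:
After 1 (k): row=0 col=0 char='l'
After 2 (k): row=0 col=0 char='l'
After 3 (k): row=0 col=0 char='l'
After 4 (k): row=0 col=0 char='l'
After 5 ($): row=0 col=14 char='r'
After 6 (G): row=5 col=0 char='s'
After 7 (b): row=4 col=5 char='s'
After 8 (h): row=4 col=4 char='_'
After 9 (k): row=3 col=4 char='p'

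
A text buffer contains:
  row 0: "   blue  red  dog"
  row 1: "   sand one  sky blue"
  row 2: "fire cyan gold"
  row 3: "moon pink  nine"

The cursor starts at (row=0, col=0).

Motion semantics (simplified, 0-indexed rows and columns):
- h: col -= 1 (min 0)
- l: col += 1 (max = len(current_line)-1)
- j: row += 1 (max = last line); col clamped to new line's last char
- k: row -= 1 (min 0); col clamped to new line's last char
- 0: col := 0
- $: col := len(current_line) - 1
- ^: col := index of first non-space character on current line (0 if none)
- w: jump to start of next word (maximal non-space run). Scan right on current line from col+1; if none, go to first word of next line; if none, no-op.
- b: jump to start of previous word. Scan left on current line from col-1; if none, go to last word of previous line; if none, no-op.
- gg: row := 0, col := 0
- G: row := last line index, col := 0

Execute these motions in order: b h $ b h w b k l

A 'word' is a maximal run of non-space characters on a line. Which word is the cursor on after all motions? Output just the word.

After 1 (b): row=0 col=0 char='_'
After 2 (h): row=0 col=0 char='_'
After 3 ($): row=0 col=16 char='g'
After 4 (b): row=0 col=14 char='d'
After 5 (h): row=0 col=13 char='_'
After 6 (w): row=0 col=14 char='d'
After 7 (b): row=0 col=9 char='r'
After 8 (k): row=0 col=9 char='r'
After 9 (l): row=0 col=10 char='e'

Answer: red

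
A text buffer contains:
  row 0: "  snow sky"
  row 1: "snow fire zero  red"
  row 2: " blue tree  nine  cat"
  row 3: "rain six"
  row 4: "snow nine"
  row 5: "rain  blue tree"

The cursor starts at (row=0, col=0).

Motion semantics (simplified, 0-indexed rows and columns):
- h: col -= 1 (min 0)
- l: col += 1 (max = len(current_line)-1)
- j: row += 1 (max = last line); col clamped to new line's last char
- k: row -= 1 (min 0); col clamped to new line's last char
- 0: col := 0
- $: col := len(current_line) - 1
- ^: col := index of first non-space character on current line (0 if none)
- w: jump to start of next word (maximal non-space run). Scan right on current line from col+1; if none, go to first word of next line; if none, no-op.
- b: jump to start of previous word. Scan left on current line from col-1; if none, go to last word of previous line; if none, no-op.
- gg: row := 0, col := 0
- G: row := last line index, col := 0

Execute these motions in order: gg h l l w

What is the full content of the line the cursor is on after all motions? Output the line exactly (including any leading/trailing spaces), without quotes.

Answer:   snow sky

Derivation:
After 1 (gg): row=0 col=0 char='_'
After 2 (h): row=0 col=0 char='_'
After 3 (l): row=0 col=1 char='_'
After 4 (l): row=0 col=2 char='s'
After 5 (w): row=0 col=7 char='s'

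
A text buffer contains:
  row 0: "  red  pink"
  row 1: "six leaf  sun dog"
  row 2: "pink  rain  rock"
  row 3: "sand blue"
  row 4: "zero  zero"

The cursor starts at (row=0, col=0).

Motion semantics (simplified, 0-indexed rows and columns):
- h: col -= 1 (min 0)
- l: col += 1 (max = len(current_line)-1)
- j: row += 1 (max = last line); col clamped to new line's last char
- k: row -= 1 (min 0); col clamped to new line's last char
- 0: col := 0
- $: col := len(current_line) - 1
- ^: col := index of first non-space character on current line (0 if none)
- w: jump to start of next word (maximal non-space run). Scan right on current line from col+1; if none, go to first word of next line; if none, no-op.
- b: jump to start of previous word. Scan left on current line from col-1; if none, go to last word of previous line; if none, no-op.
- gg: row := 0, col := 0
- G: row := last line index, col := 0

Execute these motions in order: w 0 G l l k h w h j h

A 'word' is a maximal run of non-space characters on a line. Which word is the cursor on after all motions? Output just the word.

After 1 (w): row=0 col=2 char='r'
After 2 (0): row=0 col=0 char='_'
After 3 (G): row=4 col=0 char='z'
After 4 (l): row=4 col=1 char='e'
After 5 (l): row=4 col=2 char='r'
After 6 (k): row=3 col=2 char='n'
After 7 (h): row=3 col=1 char='a'
After 8 (w): row=3 col=5 char='b'
After 9 (h): row=3 col=4 char='_'
After 10 (j): row=4 col=4 char='_'
After 11 (h): row=4 col=3 char='o'

Answer: zero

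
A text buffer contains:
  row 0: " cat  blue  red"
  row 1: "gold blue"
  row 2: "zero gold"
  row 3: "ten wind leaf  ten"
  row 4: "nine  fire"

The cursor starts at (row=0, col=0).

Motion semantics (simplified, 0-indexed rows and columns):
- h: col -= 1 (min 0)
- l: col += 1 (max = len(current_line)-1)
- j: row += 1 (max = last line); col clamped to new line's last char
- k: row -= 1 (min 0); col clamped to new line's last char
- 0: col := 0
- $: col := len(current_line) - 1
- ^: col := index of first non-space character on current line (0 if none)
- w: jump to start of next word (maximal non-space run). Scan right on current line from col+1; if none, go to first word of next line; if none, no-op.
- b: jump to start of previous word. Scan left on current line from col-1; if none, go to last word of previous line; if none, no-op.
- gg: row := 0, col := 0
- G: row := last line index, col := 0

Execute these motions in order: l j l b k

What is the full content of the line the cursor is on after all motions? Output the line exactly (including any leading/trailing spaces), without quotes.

After 1 (l): row=0 col=1 char='c'
After 2 (j): row=1 col=1 char='o'
After 3 (l): row=1 col=2 char='l'
After 4 (b): row=1 col=0 char='g'
After 5 (k): row=0 col=0 char='_'

Answer:  cat  blue  red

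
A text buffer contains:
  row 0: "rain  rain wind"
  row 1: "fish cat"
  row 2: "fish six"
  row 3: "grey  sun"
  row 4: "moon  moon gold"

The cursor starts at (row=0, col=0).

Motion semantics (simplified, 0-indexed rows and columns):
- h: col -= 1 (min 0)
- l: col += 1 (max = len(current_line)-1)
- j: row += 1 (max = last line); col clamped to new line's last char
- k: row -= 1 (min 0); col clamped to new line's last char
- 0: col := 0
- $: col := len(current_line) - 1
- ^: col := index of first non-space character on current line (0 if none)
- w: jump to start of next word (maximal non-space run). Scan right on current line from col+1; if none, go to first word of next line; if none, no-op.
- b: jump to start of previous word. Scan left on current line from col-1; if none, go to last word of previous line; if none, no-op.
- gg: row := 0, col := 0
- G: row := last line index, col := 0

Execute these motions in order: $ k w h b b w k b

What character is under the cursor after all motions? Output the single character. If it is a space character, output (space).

After 1 ($): row=0 col=14 char='d'
After 2 (k): row=0 col=14 char='d'
After 3 (w): row=1 col=0 char='f'
After 4 (h): row=1 col=0 char='f'
After 5 (b): row=0 col=11 char='w'
After 6 (b): row=0 col=6 char='r'
After 7 (w): row=0 col=11 char='w'
After 8 (k): row=0 col=11 char='w'
After 9 (b): row=0 col=6 char='r'

Answer: r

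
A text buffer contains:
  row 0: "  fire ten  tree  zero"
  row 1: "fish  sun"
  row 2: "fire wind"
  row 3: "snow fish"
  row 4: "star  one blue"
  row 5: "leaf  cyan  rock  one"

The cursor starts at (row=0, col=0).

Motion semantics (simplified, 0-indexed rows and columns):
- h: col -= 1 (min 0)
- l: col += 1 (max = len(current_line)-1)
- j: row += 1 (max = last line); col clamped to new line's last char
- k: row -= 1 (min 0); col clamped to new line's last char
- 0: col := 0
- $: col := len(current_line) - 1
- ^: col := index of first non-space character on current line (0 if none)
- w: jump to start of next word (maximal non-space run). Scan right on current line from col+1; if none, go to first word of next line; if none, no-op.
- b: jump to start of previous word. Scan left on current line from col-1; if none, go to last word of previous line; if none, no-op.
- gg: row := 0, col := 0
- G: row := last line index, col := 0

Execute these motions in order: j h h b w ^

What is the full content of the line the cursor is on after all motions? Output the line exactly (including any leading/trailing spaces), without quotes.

After 1 (j): row=1 col=0 char='f'
After 2 (h): row=1 col=0 char='f'
After 3 (h): row=1 col=0 char='f'
After 4 (b): row=0 col=18 char='z'
After 5 (w): row=1 col=0 char='f'
After 6 (^): row=1 col=0 char='f'

Answer: fish  sun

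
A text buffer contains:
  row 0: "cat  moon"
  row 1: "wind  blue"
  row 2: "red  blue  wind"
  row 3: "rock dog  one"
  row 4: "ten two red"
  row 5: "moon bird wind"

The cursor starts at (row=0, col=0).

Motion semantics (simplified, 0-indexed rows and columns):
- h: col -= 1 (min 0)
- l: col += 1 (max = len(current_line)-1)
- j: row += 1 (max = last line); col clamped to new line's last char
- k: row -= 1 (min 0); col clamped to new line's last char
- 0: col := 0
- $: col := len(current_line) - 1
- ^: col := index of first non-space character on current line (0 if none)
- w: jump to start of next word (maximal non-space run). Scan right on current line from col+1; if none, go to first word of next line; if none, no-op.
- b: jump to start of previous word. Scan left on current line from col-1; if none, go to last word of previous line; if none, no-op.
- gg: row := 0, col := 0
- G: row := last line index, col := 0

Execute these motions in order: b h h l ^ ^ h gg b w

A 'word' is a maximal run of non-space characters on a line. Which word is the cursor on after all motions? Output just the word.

Answer: moon

Derivation:
After 1 (b): row=0 col=0 char='c'
After 2 (h): row=0 col=0 char='c'
After 3 (h): row=0 col=0 char='c'
After 4 (l): row=0 col=1 char='a'
After 5 (^): row=0 col=0 char='c'
After 6 (^): row=0 col=0 char='c'
After 7 (h): row=0 col=0 char='c'
After 8 (gg): row=0 col=0 char='c'
After 9 (b): row=0 col=0 char='c'
After 10 (w): row=0 col=5 char='m'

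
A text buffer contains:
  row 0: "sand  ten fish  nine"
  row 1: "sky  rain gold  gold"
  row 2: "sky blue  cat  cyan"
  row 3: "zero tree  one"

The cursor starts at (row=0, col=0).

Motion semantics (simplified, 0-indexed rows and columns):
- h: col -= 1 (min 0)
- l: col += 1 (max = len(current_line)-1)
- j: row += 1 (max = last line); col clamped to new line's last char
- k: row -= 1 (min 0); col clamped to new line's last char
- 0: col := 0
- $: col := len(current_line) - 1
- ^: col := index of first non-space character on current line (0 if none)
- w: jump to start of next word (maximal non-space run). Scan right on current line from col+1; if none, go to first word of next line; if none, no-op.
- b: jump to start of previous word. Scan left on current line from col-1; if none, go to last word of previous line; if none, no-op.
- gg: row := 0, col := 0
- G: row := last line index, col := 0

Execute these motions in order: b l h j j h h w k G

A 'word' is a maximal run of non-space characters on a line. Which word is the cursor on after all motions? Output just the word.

Answer: zero

Derivation:
After 1 (b): row=0 col=0 char='s'
After 2 (l): row=0 col=1 char='a'
After 3 (h): row=0 col=0 char='s'
After 4 (j): row=1 col=0 char='s'
After 5 (j): row=2 col=0 char='s'
After 6 (h): row=2 col=0 char='s'
After 7 (h): row=2 col=0 char='s'
After 8 (w): row=2 col=4 char='b'
After 9 (k): row=1 col=4 char='_'
After 10 (G): row=3 col=0 char='z'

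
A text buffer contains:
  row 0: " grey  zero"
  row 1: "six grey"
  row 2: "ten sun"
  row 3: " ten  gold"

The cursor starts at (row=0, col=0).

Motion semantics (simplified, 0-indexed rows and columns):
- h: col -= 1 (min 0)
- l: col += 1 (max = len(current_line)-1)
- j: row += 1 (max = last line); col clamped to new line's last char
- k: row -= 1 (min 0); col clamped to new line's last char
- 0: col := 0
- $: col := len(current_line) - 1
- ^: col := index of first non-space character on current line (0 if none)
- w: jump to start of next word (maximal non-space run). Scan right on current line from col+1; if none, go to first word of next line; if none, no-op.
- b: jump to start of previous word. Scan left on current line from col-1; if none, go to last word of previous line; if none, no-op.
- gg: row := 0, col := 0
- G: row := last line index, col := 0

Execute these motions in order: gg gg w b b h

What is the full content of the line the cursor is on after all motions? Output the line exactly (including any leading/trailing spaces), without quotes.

After 1 (gg): row=0 col=0 char='_'
After 2 (gg): row=0 col=0 char='_'
After 3 (w): row=0 col=1 char='g'
After 4 (b): row=0 col=1 char='g'
After 5 (b): row=0 col=1 char='g'
After 6 (h): row=0 col=0 char='_'

Answer:  grey  zero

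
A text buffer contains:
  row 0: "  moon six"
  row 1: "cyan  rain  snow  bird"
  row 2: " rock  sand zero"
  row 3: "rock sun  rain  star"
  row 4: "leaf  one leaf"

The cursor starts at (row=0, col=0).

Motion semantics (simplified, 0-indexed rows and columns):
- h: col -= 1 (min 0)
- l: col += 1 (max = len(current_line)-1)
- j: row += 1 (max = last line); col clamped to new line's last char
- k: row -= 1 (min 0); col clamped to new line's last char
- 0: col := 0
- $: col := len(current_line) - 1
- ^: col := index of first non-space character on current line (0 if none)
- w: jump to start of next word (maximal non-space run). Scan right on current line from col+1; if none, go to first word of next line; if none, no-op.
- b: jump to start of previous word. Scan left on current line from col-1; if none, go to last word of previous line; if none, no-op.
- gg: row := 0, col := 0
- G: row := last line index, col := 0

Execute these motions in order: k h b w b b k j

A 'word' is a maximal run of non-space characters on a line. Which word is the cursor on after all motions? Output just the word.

After 1 (k): row=0 col=0 char='_'
After 2 (h): row=0 col=0 char='_'
After 3 (b): row=0 col=0 char='_'
After 4 (w): row=0 col=2 char='m'
After 5 (b): row=0 col=2 char='m'
After 6 (b): row=0 col=2 char='m'
After 7 (k): row=0 col=2 char='m'
After 8 (j): row=1 col=2 char='a'

Answer: cyan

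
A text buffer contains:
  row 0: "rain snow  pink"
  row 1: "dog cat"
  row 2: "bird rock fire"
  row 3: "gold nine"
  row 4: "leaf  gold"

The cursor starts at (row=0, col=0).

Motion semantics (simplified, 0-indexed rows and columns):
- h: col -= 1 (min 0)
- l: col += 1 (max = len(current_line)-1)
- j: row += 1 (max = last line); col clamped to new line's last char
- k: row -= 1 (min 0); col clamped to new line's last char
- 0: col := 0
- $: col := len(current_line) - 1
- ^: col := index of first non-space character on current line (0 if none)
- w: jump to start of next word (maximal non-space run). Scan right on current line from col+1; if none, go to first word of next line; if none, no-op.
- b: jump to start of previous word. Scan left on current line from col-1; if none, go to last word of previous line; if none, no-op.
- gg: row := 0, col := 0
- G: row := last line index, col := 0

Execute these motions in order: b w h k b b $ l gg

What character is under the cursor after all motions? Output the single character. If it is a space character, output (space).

After 1 (b): row=0 col=0 char='r'
After 2 (w): row=0 col=5 char='s'
After 3 (h): row=0 col=4 char='_'
After 4 (k): row=0 col=4 char='_'
After 5 (b): row=0 col=0 char='r'
After 6 (b): row=0 col=0 char='r'
After 7 ($): row=0 col=14 char='k'
After 8 (l): row=0 col=14 char='k'
After 9 (gg): row=0 col=0 char='r'

Answer: r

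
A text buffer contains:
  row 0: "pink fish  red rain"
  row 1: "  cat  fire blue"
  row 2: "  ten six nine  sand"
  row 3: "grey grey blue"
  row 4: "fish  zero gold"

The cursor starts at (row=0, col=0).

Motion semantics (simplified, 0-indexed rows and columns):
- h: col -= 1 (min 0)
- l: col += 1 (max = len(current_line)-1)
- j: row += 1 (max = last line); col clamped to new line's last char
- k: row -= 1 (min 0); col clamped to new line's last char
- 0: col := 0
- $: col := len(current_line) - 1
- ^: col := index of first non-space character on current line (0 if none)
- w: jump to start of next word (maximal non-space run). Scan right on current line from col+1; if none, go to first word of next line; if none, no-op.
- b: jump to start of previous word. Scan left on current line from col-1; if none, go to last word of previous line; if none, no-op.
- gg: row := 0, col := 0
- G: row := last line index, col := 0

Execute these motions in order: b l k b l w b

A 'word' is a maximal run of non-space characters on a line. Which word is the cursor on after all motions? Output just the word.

Answer: pink

Derivation:
After 1 (b): row=0 col=0 char='p'
After 2 (l): row=0 col=1 char='i'
After 3 (k): row=0 col=1 char='i'
After 4 (b): row=0 col=0 char='p'
After 5 (l): row=0 col=1 char='i'
After 6 (w): row=0 col=5 char='f'
After 7 (b): row=0 col=0 char='p'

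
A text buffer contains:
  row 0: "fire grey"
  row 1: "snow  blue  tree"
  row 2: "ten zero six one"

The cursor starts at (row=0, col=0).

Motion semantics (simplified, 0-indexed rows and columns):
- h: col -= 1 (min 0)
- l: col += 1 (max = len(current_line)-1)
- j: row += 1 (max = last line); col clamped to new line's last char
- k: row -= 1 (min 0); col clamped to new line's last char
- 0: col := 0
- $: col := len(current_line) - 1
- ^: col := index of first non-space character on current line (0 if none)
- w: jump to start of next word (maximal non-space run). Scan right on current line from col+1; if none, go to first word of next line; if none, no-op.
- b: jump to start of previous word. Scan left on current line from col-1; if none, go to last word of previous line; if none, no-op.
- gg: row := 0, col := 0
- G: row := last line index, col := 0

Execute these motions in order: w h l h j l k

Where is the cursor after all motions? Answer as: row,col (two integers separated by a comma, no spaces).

After 1 (w): row=0 col=5 char='g'
After 2 (h): row=0 col=4 char='_'
After 3 (l): row=0 col=5 char='g'
After 4 (h): row=0 col=4 char='_'
After 5 (j): row=1 col=4 char='_'
After 6 (l): row=1 col=5 char='_'
After 7 (k): row=0 col=5 char='g'

Answer: 0,5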